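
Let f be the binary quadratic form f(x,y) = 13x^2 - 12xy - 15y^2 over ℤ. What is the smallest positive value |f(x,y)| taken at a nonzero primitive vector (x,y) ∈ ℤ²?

descent: ρ → (-15,12,13)  [lands on river]
river: ρ → (13,14,-14)
river: ρ → (-14,14,13)
river: ρ → (13,12,-15)
river: ρ → (-15,18,10)
river: ρ → (10,22,-11)
river: ρ → (-11,22,10)
river: ρ → (10,18,-15)
closes: descent 1, river 8
min |a| on river = 10

10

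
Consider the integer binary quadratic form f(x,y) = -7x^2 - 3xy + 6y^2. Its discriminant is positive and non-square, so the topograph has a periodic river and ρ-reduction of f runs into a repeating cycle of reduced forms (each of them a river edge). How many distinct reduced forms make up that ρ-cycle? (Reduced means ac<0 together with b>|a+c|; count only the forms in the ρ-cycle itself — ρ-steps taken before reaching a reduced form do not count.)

D = 177, ⌊√D⌋ = 13
descent: ρ → (6,3,-7)  [lands on river]
river: ρ → (-7,11,2)
river: ρ → (2,13,-1)
river: ρ → (-1,13,2)
river: ρ → (2,11,-7)
river: ρ → (-7,3,6)
river: ρ → (6,9,-4)
river: ρ → (-4,7,8)
river: ρ → (8,9,-3)
river: ρ → (-3,9,8)
river: ρ → (8,7,-4)
river: ρ → (-4,9,6)
ρ-cycle length = 12 (tail of 1 descent step not counted)

12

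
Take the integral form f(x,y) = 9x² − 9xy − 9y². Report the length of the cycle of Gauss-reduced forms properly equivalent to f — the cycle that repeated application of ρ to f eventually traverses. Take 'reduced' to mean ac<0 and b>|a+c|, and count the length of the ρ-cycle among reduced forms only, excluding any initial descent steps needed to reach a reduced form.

D = 405, ⌊√D⌋ = 20
descent: ρ → (-9,9,9)  [lands on river]
river: ρ → (9,9,-9)
ρ-cycle length = 2 (tail of 1 descent step not counted)

2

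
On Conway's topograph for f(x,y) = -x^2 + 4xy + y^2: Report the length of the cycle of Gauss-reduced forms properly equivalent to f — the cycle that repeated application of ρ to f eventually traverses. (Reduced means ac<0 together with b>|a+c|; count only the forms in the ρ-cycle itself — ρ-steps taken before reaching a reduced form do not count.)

D = 20, ⌊√D⌋ = 4
river: ρ → (1,4,-1)
river: ρ → (-1,4,1)
ρ-cycle length = 2 (tail of 0 descent steps not counted)

2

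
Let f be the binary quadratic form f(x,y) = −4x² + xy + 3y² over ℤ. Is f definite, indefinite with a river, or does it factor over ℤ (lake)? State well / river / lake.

D = b²−4ac = 1² − 4·(-4)·3 = 49
D = 7² is a perfect square ⇒ form factors over ℤ ⇒ lakes

lake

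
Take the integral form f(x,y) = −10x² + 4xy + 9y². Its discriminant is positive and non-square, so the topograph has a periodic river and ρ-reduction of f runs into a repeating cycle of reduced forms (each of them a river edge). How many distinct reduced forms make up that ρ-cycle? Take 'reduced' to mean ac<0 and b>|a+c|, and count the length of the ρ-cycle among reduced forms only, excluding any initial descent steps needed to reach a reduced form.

D = 376, ⌊√D⌋ = 19
river: ρ → (9,14,-5)
river: ρ → (-5,16,6)
river: ρ → (6,8,-13)
river: ρ → (-13,18,1)
river: ρ → (1,18,-13)
river: ρ → (-13,8,6)
river: ρ → (6,16,-5)
river: ρ → (-5,14,9)
river: ρ → (9,4,-10)
river: ρ → (-10,16,3)
river: ρ → (3,14,-15)
river: ρ → (-15,16,2)
river: ρ → (2,16,-15)
river: ρ → (-15,14,3)
river: ρ → (3,16,-10)
river: ρ → (-10,4,9)
ρ-cycle length = 16 (tail of 0 descent steps not counted)

16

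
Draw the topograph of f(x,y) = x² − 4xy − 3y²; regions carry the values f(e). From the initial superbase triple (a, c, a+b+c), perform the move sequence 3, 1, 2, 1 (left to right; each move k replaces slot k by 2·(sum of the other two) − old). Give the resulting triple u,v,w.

start (1,-3,-6) = (f(1,0),f(0,1),f(1,1))
replace slot 3: 2·(1+(-3)) − (-6) = 2 → (1,-3,2)
replace slot 1: 2·((-3)+2) − 1 = -3 → (-3,-3,2)
replace slot 2: 2·((-3)+2) − (-3) = 1 → (-3,1,2)
replace slot 1: 2·(1+2) − (-3) = 9 → (9,1,2)

9,1,2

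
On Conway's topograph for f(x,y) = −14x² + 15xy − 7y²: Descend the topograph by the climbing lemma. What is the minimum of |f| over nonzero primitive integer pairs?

translate: b→13 (≡-15 mod 28), so (14,-15,7)→(14,13,6)
flip: (14,13,6)→(6,-13,14)
translate: b→-1 (≡-13 mod 12), so (6,-13,14)→(6,-1,7)
reduced (well bottom): (6,-1,7) with a≤c, −a<b≤a
well minimum |f| = |-6| = 6 (negative-definite)

6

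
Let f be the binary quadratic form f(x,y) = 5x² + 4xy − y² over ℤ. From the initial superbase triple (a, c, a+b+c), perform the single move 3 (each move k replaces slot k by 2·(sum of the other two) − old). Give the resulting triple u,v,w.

start (5,-1,8) = (f(1,0),f(0,1),f(1,1))
replace slot 3: 2·(5+(-1)) − 8 = 0 → (5,-1,0)

5,-1,0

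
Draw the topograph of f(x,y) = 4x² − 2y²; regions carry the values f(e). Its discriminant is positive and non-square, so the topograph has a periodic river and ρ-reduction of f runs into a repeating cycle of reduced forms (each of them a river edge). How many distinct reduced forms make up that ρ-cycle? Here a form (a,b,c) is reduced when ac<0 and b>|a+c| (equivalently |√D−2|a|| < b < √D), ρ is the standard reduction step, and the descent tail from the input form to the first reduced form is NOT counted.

D = 32, ⌊√D⌋ = 5
descent: ρ → (-2,4,2)  [lands on river]
river: ρ → (2,4,-2)
ρ-cycle length = 2 (tail of 1 descent step not counted)

2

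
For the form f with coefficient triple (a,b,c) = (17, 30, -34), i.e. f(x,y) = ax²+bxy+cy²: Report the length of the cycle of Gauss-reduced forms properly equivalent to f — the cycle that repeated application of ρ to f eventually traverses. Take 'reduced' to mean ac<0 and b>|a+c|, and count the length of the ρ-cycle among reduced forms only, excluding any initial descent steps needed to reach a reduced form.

D = 3212, ⌊√D⌋ = 56
river: ρ → (-34,38,13)
river: ρ → (13,40,-31)
river: ρ → (-31,22,22)
river: ρ → (22,22,-31)
river: ρ → (-31,40,13)
river: ρ → (13,38,-34)
river: ρ → (-34,30,17)
river: ρ → (17,38,-26)
river: ρ → (-26,14,29)
river: ρ → (29,44,-11)
river: ρ → (-11,44,29)
river: ρ → (29,14,-26)
river: ρ → (-26,38,17)
river: ρ → (17,30,-34)
ρ-cycle length = 14 (tail of 0 descent steps not counted)

14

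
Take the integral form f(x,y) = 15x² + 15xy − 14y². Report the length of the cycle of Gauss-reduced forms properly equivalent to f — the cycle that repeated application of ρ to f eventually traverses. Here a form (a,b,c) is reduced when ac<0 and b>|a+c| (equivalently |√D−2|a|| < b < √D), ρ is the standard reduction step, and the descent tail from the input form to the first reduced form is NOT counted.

D = 1065, ⌊√D⌋ = 32
river: ρ → (-14,13,16)
river: ρ → (16,19,-11)
river: ρ → (-11,25,10)
river: ρ → (10,15,-21)
river: ρ → (-21,27,4)
river: ρ → (4,29,-14)
river: ρ → (-14,27,6)
river: ρ → (6,21,-26)
river: ρ → (-26,31,1)
river: ρ → (1,31,-26)
river: ρ → (-26,21,6)
river: ρ → (6,27,-14)
river: ρ → (-14,29,4)
river: ρ → (4,27,-21)
river: ρ → (-21,15,10)
river: ρ → (10,25,-11)
river: ρ → (-11,19,16)
river: ρ → (16,13,-14)
river: ρ → (-14,15,15)
river: ρ → (15,15,-14)
ρ-cycle length = 20 (tail of 0 descent steps not counted)

20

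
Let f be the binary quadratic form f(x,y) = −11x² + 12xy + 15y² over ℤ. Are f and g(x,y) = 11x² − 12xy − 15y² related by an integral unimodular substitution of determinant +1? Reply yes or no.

D₁ = 804, D₂ = 804
river cycle of f (length 14): (15, 18, -8), (-8, 14, 19), (19, 24, -3), (-3, 24, 19), (19, 14, -8), (-8, 18, 15), (15, 12, -11), (-11, 10, 16), (16, 22, -5), (-5, 28, 1), … (4 more)
river cycle of g (length 14): (-15, 12, 11), (11, 10, -16), (-16, 22, 5), (5, 28, -1), (-1, 28, 5), (5, 22, -16), (-16, 10, 11), (11, 12, -15), (-15, 18, 8), (8, 14, -19), … (4 more)
cycles differ ⇒ inequivalent

no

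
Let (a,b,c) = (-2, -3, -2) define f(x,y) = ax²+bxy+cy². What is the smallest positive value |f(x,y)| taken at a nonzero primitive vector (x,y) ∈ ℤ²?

translate: b→-1 (≡3 mod 4), so (2,3,2)→(2,-1,1)
flip: (2,-1,1)→(1,1,2)
reduced (well bottom): (1,1,2) with a≤c, −a<b≤a
well minimum |f| = |-1| = 1 (negative-definite)

1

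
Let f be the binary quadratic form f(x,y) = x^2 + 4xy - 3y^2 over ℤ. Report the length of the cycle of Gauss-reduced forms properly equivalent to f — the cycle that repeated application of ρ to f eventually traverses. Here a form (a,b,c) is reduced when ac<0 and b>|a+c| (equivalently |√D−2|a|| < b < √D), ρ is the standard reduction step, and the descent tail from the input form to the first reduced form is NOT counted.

D = 28, ⌊√D⌋ = 5
river: ρ → (-3,2,2)
river: ρ → (2,2,-3)
river: ρ → (-3,4,1)
river: ρ → (1,4,-3)
ρ-cycle length = 4 (tail of 0 descent steps not counted)

4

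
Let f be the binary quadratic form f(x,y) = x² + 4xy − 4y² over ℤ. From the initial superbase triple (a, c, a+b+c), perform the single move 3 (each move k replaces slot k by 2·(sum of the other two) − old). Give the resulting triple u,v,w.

start (1,-4,1) = (f(1,0),f(0,1),f(1,1))
replace slot 3: 2·(1+(-4)) − 1 = -7 → (1,-4,-7)

1,-4,-7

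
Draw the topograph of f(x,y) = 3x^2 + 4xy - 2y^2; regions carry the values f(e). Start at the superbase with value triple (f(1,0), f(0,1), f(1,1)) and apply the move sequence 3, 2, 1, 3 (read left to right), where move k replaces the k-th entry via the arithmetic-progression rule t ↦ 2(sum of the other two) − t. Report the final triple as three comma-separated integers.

start (3,-2,5) = (f(1,0),f(0,1),f(1,1))
replace slot 3: 2·(3+(-2)) − 5 = -3 → (3,-2,-3)
replace slot 2: 2·(3+(-3)) − (-2) = 2 → (3,2,-3)
replace slot 1: 2·(2+(-3)) − 3 = -5 → (-5,2,-3)
replace slot 3: 2·((-5)+2) − (-3) = -3 → (-5,2,-3)

-5,2,-3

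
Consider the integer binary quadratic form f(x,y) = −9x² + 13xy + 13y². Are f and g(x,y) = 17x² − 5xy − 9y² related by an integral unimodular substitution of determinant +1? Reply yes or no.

D₁ = 637, D₂ = 637
river cycle of f (length 6): (13, 13, -9), (-9, 23, 3), (3, 25, -1), (-1, 25, 3), (3, 23, -9), (-9, 13, 13)
river cycle of g (length 6): (-9, 23, 3), (3, 25, -1), (-1, 25, 3), (3, 23, -9), (-9, 13, 13), (13, 13, -9)
cycles coincide ⇒ equivalent

yes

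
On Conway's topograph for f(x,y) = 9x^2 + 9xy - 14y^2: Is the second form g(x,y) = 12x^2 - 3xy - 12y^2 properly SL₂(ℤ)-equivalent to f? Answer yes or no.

D₁ = 585, D₂ = 585
river cycle of f (length 12): (-14, 19, 4), (4, 21, -9), (-9, 15, 10), (10, 5, -14), (-14, 23, 1), (1, 23, -14), (-14, 5, 10), (10, 15, -9), (-9, 21, 4), (4, 19, -14), … (2 more)
river cycle of g (length 6): (-12, 3, 12), (12, 21, -3), (-3, 21, 12), (12, 3, -12), (-12, 21, 3), (3, 21, -12)
cycles differ ⇒ inequivalent

no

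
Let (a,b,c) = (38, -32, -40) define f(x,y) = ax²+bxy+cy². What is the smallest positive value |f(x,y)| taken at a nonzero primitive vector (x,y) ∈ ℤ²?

descent: ρ → (-40,32,38)  [lands on river]
river: ρ → (38,44,-34)
river: ρ → (-34,24,48)
river: ρ → (48,72,-10)
river: ρ → (-10,68,62)
river: ρ → (62,56,-16)
river: ρ → (-16,72,30)
river: ρ → (30,48,-40)
closes: descent 1, river 8
min |a| on river = 10

10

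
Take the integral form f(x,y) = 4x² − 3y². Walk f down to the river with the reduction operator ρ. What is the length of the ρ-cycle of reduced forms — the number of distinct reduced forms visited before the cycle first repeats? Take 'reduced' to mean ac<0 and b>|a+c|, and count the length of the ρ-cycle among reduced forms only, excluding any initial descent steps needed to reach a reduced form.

D = 48, ⌊√D⌋ = 6
descent: ρ → (-3,6,1)  [lands on river]
river: ρ → (1,6,-3)
ρ-cycle length = 2 (tail of 1 descent step not counted)

2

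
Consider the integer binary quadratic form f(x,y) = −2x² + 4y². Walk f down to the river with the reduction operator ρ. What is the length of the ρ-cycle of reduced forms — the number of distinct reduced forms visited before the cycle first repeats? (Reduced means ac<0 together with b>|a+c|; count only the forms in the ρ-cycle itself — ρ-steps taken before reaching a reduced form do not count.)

D = 32, ⌊√D⌋ = 5
descent: ρ → (4,0,-2)
descent: ρ → (-2,4,2)  [lands on river]
river: ρ → (2,4,-2)
ρ-cycle length = 2 (tail of 2 descent steps not counted)

2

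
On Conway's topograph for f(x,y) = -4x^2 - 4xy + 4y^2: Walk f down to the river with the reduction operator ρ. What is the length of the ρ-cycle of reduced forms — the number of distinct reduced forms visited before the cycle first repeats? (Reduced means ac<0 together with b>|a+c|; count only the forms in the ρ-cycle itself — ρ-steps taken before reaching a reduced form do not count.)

D = 80, ⌊√D⌋ = 8
descent: ρ → (4,4,-4)  [lands on river]
river: ρ → (-4,4,4)
ρ-cycle length = 2 (tail of 1 descent step not counted)

2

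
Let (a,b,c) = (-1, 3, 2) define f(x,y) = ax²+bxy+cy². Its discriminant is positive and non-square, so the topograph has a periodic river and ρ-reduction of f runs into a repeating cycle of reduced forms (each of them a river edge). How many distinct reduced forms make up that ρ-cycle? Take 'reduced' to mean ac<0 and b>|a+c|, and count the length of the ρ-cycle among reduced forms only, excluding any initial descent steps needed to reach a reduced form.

D = 17, ⌊√D⌋ = 4
river: ρ → (2,1,-2)
river: ρ → (-2,3,1)
river: ρ → (1,3,-2)
river: ρ → (-2,1,2)
river: ρ → (2,3,-1)
river: ρ → (-1,3,2)
ρ-cycle length = 6 (tail of 0 descent steps not counted)

6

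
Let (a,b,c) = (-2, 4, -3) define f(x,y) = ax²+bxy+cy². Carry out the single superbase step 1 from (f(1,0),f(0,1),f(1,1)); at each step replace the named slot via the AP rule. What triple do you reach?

start (-2,-3,-1) = (f(1,0),f(0,1),f(1,1))
replace slot 1: 2·((-3)+(-1)) − (-2) = -6 → (-6,-3,-1)

-6,-3,-1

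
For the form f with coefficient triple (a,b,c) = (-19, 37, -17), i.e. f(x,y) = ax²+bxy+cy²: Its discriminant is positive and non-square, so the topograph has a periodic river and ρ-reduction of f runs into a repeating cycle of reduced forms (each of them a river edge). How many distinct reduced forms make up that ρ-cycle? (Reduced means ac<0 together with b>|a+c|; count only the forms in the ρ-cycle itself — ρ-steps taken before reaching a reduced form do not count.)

D = 77, ⌊√D⌋ = 8
descent: ρ → (-17,-3,1)
descent: ρ → (1,7,-7)  [lands on river]
river: ρ → (-7,7,1)
ρ-cycle length = 2 (tail of 2 descent steps not counted)

2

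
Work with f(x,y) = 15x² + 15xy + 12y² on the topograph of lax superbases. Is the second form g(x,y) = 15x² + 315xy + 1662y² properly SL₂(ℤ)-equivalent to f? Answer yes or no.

D₁ = -495, D₂ = -495
f: flip: (15,15,12)→(12,-15,15)
f: translate: b→9 (≡-15 mod 24), so (12,-15,15)→(12,9,12)
f: reduced (well bottom): (12,9,12) with a≤c, −a<b≤a
g: translate: b→15 (≡315 mod 30), so (15,315,1662)→(15,15,12)
g: flip: (15,15,12)→(12,-15,15)
g: translate: b→9 (≡-15 mod 24), so (12,-15,15)→(12,9,12)
g: reduced (well bottom): (12,9,12) with a≤c, −a<b≤a
reduced forms (12, 9, 12) vs (12, 9, 12) ⇒ equivalent

yes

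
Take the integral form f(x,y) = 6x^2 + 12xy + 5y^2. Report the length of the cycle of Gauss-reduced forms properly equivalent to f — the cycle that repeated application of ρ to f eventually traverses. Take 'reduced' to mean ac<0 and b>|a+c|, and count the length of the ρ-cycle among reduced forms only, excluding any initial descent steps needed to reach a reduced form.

D = 24, ⌊√D⌋ = 4
descent: ρ → (5,-2,-1)
descent: ρ → (-1,4,2)  [lands on river]
river: ρ → (2,4,-1)
ρ-cycle length = 2 (tail of 2 descent steps not counted)

2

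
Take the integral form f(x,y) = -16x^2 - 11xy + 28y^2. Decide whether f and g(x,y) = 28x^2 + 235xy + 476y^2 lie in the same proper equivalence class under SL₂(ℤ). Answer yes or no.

D₁ = 1913, D₂ = 1913
river cycle of f (length 46): (-16, 21, 23), (23, 25, -14), (-14, 31, 17), (17, 37, -8), (-8, 43, 2), (2, 41, -29), (-29, 17, 14), (14, 39, -7), (-7, 31, 34), (34, 37, -4), … (36 more)
river cycle of g (length 46): (-16, 21, 23), (23, 25, -14), (-14, 31, 17), (17, 37, -8), (-8, 43, 2), (2, 41, -29), (-29, 17, 14), (14, 39, -7), (-7, 31, 34), (34, 37, -4), … (36 more)
cycles coincide ⇒ equivalent

yes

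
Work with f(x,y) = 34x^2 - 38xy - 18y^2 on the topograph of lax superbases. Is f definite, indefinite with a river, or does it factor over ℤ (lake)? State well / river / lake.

D = b²−4ac = (-38)² − 4·34·(-18) = 3892
D > 0 non-square ⇒ indefinite ⇒ periodic river

river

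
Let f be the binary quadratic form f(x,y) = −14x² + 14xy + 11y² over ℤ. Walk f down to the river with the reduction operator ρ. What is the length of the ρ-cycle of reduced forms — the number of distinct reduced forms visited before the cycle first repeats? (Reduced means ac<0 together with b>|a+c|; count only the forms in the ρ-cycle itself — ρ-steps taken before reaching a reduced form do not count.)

D = 812, ⌊√D⌋ = 28
river: ρ → (11,8,-17)
river: ρ → (-17,26,2)
river: ρ → (2,26,-17)
river: ρ → (-17,8,11)
river: ρ → (11,14,-14)
river: ρ → (-14,14,11)
ρ-cycle length = 6 (tail of 0 descent steps not counted)

6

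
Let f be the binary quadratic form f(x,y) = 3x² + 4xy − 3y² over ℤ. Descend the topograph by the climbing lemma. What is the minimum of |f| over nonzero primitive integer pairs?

river: ρ → (-3,2,4)
river: ρ → (4,6,-1)
river: ρ → (-1,6,4)
river: ρ → (4,2,-3)
river: ρ → (-3,4,3)
river: ρ → (3,2,-4)
river: ρ → (-4,6,1)
river: ρ → (1,6,-4)
river: ρ → (-4,2,3)
river: ρ → (3,4,-3)
closes: descent 0, river 10
min |a| on river = 1

1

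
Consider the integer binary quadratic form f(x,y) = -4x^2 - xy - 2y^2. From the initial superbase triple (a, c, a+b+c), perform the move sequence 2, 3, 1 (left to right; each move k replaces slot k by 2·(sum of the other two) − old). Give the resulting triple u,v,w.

start (-4,-2,-7) = (f(1,0),f(0,1),f(1,1))
replace slot 2: 2·((-4)+(-7)) − (-2) = -20 → (-4,-20,-7)
replace slot 3: 2·((-4)+(-20)) − (-7) = -41 → (-4,-20,-41)
replace slot 1: 2·((-20)+(-41)) − (-4) = -118 → (-118,-20,-41)

-118,-20,-41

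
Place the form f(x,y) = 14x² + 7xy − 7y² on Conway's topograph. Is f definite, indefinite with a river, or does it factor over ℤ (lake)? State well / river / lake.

D = b²−4ac = 7² − 4·14·(-7) = 441
D = 21² is a perfect square ⇒ form factors over ℤ ⇒ lakes

lake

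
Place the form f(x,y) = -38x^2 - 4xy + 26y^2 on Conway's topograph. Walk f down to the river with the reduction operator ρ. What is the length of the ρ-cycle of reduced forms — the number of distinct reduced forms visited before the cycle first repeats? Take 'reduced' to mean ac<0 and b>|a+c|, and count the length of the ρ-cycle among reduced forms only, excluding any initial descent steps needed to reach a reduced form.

D = 3968, ⌊√D⌋ = 62
descent: ρ → (26,56,-8)  [lands on river]
river: ρ → (-8,56,26)
river: ρ → (26,48,-16)
river: ρ → (-16,48,26)
ρ-cycle length = 4 (tail of 1 descent step not counted)

4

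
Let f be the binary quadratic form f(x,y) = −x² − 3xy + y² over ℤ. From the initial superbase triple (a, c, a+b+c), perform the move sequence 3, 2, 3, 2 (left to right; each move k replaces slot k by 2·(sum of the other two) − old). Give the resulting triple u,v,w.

start (-1,1,-3) = (f(1,0),f(0,1),f(1,1))
replace slot 3: 2·((-1)+1) − (-3) = 3 → (-1,1,3)
replace slot 2: 2·((-1)+3) − 1 = 3 → (-1,3,3)
replace slot 3: 2·((-1)+3) − 3 = 1 → (-1,3,1)
replace slot 2: 2·((-1)+1) − 3 = -3 → (-1,-3,1)

-1,-3,1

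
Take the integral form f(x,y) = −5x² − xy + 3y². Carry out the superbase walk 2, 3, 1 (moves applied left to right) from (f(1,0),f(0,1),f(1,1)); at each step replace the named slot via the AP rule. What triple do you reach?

start (-5,3,-3) = (f(1,0),f(0,1),f(1,1))
replace slot 2: 2·((-5)+(-3)) − 3 = -19 → (-5,-19,-3)
replace slot 3: 2·((-5)+(-19)) − (-3) = -45 → (-5,-19,-45)
replace slot 1: 2·((-19)+(-45)) − (-5) = -123 → (-123,-19,-45)

-123,-19,-45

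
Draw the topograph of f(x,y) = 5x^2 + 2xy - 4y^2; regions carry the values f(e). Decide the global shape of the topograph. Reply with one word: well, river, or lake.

D = b²−4ac = 2² − 4·5·(-4) = 84
D > 0 non-square ⇒ indefinite ⇒ periodic river

river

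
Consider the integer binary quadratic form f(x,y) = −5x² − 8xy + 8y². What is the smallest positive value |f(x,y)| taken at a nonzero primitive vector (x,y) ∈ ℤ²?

descent: ρ → (8,8,-5)  [lands on river]
river: ρ → (-5,12,4)
river: ρ → (4,12,-5)
river: ρ → (-5,8,8)
closes: descent 1, river 4
min |a| on river = 4

4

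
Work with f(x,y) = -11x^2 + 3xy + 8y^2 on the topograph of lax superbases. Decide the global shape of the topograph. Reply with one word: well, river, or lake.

D = b²−4ac = 3² − 4·(-11)·8 = 361
D = 19² is a perfect square ⇒ form factors over ℤ ⇒ lakes

lake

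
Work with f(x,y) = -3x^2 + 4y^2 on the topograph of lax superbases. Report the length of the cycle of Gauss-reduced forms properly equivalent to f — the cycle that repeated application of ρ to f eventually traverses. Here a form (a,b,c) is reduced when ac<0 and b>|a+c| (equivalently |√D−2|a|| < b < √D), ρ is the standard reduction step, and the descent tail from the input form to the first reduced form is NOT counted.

D = 48, ⌊√D⌋ = 6
descent: ρ → (4,0,-3)
descent: ρ → (-3,6,1)  [lands on river]
river: ρ → (1,6,-3)
ρ-cycle length = 2 (tail of 2 descent steps not counted)

2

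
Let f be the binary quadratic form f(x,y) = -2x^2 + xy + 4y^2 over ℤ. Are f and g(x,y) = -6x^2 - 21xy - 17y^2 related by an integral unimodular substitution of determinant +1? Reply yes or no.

D₁ = 33, D₂ = 33
river cycle of f (length 4): (-2, 5, 1), (1, 5, -2), (-2, 3, 3), (3, 3, -2)
river cycle of g (length 4): (-2, 5, 1), (1, 5, -2), (-2, 3, 3), (3, 3, -2)
cycles coincide ⇒ equivalent

yes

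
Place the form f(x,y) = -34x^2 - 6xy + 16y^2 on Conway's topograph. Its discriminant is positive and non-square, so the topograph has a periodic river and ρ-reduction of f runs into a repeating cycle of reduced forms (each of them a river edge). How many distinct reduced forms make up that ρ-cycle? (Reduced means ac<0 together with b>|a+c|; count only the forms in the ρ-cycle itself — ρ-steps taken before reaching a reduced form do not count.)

D = 2212, ⌊√D⌋ = 47
descent: ρ → (16,38,-12)  [lands on river]
river: ρ → (-12,34,22)
river: ρ → (22,10,-24)
river: ρ → (-24,38,8)
river: ρ → (8,42,-14)
river: ρ → (-14,42,8)
river: ρ → (8,38,-24)
river: ρ → (-24,10,22)
river: ρ → (22,34,-12)
river: ρ → (-12,38,16)
river: ρ → (16,26,-24)
river: ρ → (-24,22,18)
river: ρ → (18,14,-28)
river: ρ → (-28,42,4)
river: ρ → (4,46,-6)
river: ρ → (-6,38,32)
river: ρ → (32,26,-12)
river: ρ → (-12,46,2)
river: ρ → (2,46,-12)
river: ρ → (-12,26,32)
river: ρ → (32,38,-6)
river: ρ → (-6,46,4)
river: ρ → (4,42,-28)
river: ρ → (-28,14,18)
river: ρ → (18,22,-24)
river: ρ → (-24,26,16)
ρ-cycle length = 26 (tail of 1 descent step not counted)

26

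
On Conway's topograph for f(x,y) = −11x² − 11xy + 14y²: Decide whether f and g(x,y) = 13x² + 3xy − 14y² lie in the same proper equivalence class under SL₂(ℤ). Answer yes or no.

D₁ = 737, D₂ = 737
river cycle of f (length 18): (14, 11, -11), (-11, 11, 14), (14, 17, -8), (-8, 15, 16), (16, 17, -7), (-7, 25, 4), (4, 23, -13), (-13, 3, 14), (14, 25, -2), (-2, 27, 1), … (8 more)
river cycle of g (length 18): (-14, 25, 2), (2, 27, -1), (-1, 27, 2), (2, 25, -14), (-14, 3, 13), (13, 23, -4), (-4, 25, 7), (7, 17, -16), (-16, 15, 8), (8, 17, -14), … (8 more)
cycles differ ⇒ inequivalent

no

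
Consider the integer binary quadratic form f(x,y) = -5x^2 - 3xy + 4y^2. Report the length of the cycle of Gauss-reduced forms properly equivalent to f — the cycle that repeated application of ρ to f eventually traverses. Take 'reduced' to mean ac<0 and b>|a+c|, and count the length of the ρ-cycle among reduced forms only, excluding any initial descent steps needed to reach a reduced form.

D = 89, ⌊√D⌋ = 9
descent: ρ → (4,3,-5)  [lands on river]
river: ρ → (-5,7,2)
river: ρ → (2,9,-1)
river: ρ → (-1,9,2)
river: ρ → (2,7,-5)
river: ρ → (-5,3,4)
river: ρ → (4,5,-4)
river: ρ → (-4,3,5)
river: ρ → (5,7,-2)
river: ρ → (-2,9,1)
river: ρ → (1,9,-2)
river: ρ → (-2,7,5)
river: ρ → (5,3,-4)
river: ρ → (-4,5,4)
ρ-cycle length = 14 (tail of 1 descent step not counted)

14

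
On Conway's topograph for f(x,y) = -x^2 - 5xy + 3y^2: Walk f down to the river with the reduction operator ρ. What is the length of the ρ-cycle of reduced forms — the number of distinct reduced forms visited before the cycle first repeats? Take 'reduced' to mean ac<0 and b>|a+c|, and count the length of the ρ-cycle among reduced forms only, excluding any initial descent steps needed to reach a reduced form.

D = 37, ⌊√D⌋ = 6
descent: ρ → (3,5,-1)  [lands on river]
river: ρ → (-1,5,3)
river: ρ → (3,1,-3)
river: ρ → (-3,5,1)
river: ρ → (1,5,-3)
river: ρ → (-3,1,3)
ρ-cycle length = 6 (tail of 1 descent step not counted)

6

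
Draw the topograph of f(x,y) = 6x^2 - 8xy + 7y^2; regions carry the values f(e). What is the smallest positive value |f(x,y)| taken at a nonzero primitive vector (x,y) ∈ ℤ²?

translate: b→4 (≡-8 mod 12), so (6,-8,7)→(6,4,5)
flip: (6,4,5)→(5,-4,6)
reduced (well bottom): (5,-4,6) with a≤c, −a<b≤a
well minimum = a = 5

5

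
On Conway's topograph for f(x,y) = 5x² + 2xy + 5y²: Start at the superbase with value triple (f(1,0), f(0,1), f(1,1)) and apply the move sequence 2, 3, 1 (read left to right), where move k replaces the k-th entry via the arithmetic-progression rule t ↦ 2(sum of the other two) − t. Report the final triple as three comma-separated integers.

start (5,5,12) = (f(1,0),f(0,1),f(1,1))
replace slot 2: 2·(5+12) − 5 = 29 → (5,29,12)
replace slot 3: 2·(5+29) − 12 = 56 → (5,29,56)
replace slot 1: 2·(29+56) − 5 = 165 → (165,29,56)

165,29,56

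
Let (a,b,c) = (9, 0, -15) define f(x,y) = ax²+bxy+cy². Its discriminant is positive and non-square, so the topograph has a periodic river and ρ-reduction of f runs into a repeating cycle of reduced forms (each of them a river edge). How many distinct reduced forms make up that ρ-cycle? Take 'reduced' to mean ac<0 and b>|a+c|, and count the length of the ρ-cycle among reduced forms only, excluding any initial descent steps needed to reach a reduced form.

D = 540, ⌊√D⌋ = 23
descent: ρ → (-15,0,9)
descent: ρ → (9,18,-6)  [lands on river]
river: ρ → (-6,18,9)
ρ-cycle length = 2 (tail of 2 descent steps not counted)

2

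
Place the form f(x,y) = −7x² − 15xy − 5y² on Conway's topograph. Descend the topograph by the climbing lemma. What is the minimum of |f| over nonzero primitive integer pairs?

descent: ρ → (-5,5,3)  [lands on river]
river: ρ → (3,7,-3)
river: ρ → (-3,5,5)
river: ρ → (5,5,-3)
river: ρ → (-3,7,3)
river: ρ → (3,5,-5)
closes: descent 1, river 6
min |a| on river = 3

3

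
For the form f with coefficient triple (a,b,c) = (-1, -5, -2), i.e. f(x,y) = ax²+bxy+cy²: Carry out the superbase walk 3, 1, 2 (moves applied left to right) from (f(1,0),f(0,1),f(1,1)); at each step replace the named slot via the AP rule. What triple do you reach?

start (-1,-2,-8) = (f(1,0),f(0,1),f(1,1))
replace slot 3: 2·((-1)+(-2)) − (-8) = 2 → (-1,-2,2)
replace slot 1: 2·((-2)+2) − (-1) = 1 → (1,-2,2)
replace slot 2: 2·(1+2) − (-2) = 8 → (1,8,2)

1,8,2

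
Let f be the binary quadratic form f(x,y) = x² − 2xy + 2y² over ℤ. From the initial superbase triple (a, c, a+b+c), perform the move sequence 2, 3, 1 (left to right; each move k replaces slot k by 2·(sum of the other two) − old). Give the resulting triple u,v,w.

start (1,2,1) = (f(1,0),f(0,1),f(1,1))
replace slot 2: 2·(1+1) − 2 = 2 → (1,2,1)
replace slot 3: 2·(1+2) − 1 = 5 → (1,2,5)
replace slot 1: 2·(2+5) − 1 = 13 → (13,2,5)

13,2,5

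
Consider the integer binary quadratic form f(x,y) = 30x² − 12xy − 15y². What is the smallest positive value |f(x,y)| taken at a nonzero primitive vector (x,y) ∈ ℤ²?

descent: ρ → (-15,42,3)  [lands on river]
river: ρ → (3,42,-15)
river: ρ → (-15,18,27)
river: ρ → (27,36,-6)
river: ρ → (-6,36,27)
river: ρ → (27,18,-15)
closes: descent 1, river 6
min |a| on river = 3

3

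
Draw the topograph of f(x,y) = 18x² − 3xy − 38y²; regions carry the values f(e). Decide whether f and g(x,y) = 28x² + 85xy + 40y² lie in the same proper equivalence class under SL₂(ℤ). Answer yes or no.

D₁ = 2745, D₂ = 2745
river cycle of f (length 14): (18, 33, -23), (-23, 13, 28), (28, 43, -8), (-8, 37, 43), (43, 49, -2), (-2, 51, 18), (18, 21, -32), (-32, 43, 7), (7, 41, -38), (-38, 35, 10), … (4 more)
river cycle of g (length 14): (-17, 39, 18), (18, 33, -23), (-23, 13, 28), (28, 43, -8), (-8, 37, 43), (43, 49, -2), (-2, 51, 18), (18, 21, -32), (-32, 43, 7), (7, 41, -38), … (4 more)
cycles coincide ⇒ equivalent

yes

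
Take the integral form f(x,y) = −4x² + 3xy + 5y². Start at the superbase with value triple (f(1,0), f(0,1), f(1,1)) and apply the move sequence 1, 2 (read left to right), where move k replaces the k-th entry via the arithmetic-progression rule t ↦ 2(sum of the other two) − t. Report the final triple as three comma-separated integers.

start (-4,5,4) = (f(1,0),f(0,1),f(1,1))
replace slot 1: 2·(5+4) − (-4) = 22 → (22,5,4)
replace slot 2: 2·(22+4) − 5 = 47 → (22,47,4)

22,47,4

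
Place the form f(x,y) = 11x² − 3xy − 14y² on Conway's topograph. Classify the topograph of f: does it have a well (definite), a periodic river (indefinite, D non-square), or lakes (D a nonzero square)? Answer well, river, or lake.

D = b²−4ac = (-3)² − 4·11·(-14) = 625
D = 25² is a perfect square ⇒ form factors over ℤ ⇒ lakes

lake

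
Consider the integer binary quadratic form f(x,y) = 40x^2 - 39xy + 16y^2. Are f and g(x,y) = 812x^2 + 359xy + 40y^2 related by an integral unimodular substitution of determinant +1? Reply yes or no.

D₁ = -1039, D₂ = -1039
f: flip: (40,-39,16)→(16,39,40)
f: translate: b→7 (≡39 mod 32), so (16,39,40)→(16,7,17)
f: reduced (well bottom): (16,7,17) with a≤c, −a<b≤a
g: flip: (812,359,40)→(40,-359,812)
g: translate: b→-39 (≡-359 mod 80), so (40,-359,812)→(40,-39,16)
g: flip: (40,-39,16)→(16,39,40)
g: translate: b→7 (≡39 mod 32), so (16,39,40)→(16,7,17)
g: reduced (well bottom): (16,7,17) with a≤c, −a<b≤a
reduced forms (16, 7, 17) vs (16, 7, 17) ⇒ equivalent

yes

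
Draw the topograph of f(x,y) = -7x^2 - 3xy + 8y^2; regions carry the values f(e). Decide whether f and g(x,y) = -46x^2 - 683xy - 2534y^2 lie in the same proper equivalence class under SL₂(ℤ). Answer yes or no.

D₁ = 233, D₂ = 233
river cycle of f (length 18): (8, 3, -7), (-7, 11, 4), (4, 13, -4), (-4, 11, 7), (7, 3, -8), (-8, 13, 2), (2, 15, -1), (-1, 15, 2), (2, 13, -8), (-8, 3, 7), … (8 more)
river cycle of g (length 18): (-7, 11, 4), (4, 13, -4), (-4, 11, 7), (7, 3, -8), (-8, 13, 2), (2, 15, -1), (-1, 15, 2), (2, 13, -8), (-8, 3, 7), (7, 11, -4), … (8 more)
cycles coincide ⇒ equivalent

yes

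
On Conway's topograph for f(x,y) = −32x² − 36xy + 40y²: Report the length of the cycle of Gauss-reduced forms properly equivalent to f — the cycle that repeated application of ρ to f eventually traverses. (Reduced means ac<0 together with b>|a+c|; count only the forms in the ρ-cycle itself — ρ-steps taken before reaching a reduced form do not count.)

D = 6416, ⌊√D⌋ = 80
descent: ρ → (40,36,-32)  [lands on river]
river: ρ → (-32,28,44)
river: ρ → (44,60,-16)
river: ρ → (-16,68,28)
river: ρ → (28,44,-40)
river: ρ → (-40,36,32)
river: ρ → (32,28,-44)
river: ρ → (-44,60,16)
river: ρ → (16,68,-28)
river: ρ → (-28,44,40)
ρ-cycle length = 10 (tail of 1 descent step not counted)

10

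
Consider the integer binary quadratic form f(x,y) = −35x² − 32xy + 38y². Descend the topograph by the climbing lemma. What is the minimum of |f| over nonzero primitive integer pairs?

descent: ρ → (38,32,-35)  [lands on river]
river: ρ → (-35,38,35)
river: ρ → (35,32,-38)
river: ρ → (-38,44,29)
river: ρ → (29,72,-10)
river: ρ → (-10,68,43)
river: ρ → (43,18,-35)
river: ρ → (-35,52,26)
river: ρ → (26,52,-35)
river: ρ → (-35,18,43)
river: ρ → (43,68,-10)
river: ρ → (-10,72,29)
river: ρ → (29,44,-38)
river: ρ → (-38,32,35)
river: ρ → (35,38,-35)
river: ρ → (-35,32,38)
river: ρ → (38,44,-29)
river: ρ → (-29,72,10)
river: ρ → (10,68,-43)
river: ρ → (-43,18,35)
river: ρ → (35,52,-26)
river: ρ → (-26,52,35)
river: ρ → (35,18,-43)
river: ρ → (-43,68,10)
river: ρ → (10,72,-29)
river: ρ → (-29,44,38)
closes: descent 1, river 26
min |a| on river = 10

10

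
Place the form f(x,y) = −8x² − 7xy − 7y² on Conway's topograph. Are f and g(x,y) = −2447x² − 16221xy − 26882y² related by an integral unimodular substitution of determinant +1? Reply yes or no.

D₁ = -175, D₂ = -175
f is negative-definite; reduce −f:
−f: flip: (8,7,7)→(7,-7,8)
−f: translate: b→7 (≡-7 mod 14), so (7,-7,8)→(7,7,8)
−f: reduced (well bottom): (7,7,8) with a≤c, −a<b≤a
flip sign back: reduced form of f is (-7,-7,-8)
g is negative-definite; reduce −g:
−g: translate: b→1539 (≡16221 mod 4894), so (2447,16221,26882)→(2447,1539,242)
−g: flip: (2447,1539,242)→(242,-1539,2447)
−g: translate: b→-87 (≡-1539 mod 484), so (242,-1539,2447)→(242,-87,8)
−g: flip: (242,-87,8)→(8,87,242)
−g: translate: b→7 (≡87 mod 16), so (8,87,242)→(8,7,7)
−g: flip: (8,7,7)→(7,-7,8)
−g: translate: b→7 (≡-7 mod 14), so (7,-7,8)→(7,7,8)
−g: reduced (well bottom): (7,7,8) with a≤c, −a<b≤a
flip sign back: reduced form of g is (-7,-7,-8)
reduced forms (-7, -7, -8) vs (-7, -7, -8) ⇒ equivalent

yes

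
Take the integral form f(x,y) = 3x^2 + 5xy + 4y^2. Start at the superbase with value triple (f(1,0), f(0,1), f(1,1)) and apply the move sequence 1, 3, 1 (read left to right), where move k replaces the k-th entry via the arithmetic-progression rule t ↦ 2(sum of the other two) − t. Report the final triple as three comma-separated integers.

start (3,4,12) = (f(1,0),f(0,1),f(1,1))
replace slot 1: 2·(4+12) − 3 = 29 → (29,4,12)
replace slot 3: 2·(29+4) − 12 = 54 → (29,4,54)
replace slot 1: 2·(4+54) − 29 = 87 → (87,4,54)

87,4,54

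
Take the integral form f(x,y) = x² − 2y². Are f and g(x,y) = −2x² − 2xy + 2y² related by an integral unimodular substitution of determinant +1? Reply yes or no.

D₁ = 8, D₂ = 20
discriminants differ ⇒ not SL₂(ℤ)-equivalent

no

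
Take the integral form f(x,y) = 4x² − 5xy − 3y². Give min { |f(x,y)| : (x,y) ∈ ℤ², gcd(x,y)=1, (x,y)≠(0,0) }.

descent: ρ → (-3,5,4)  [lands on river]
river: ρ → (4,3,-4)
river: ρ → (-4,5,3)
river: ρ → (3,7,-2)
river: ρ → (-2,5,6)
river: ρ → (6,7,-1)
river: ρ → (-1,7,6)
river: ρ → (6,5,-2)
river: ρ → (-2,7,3)
river: ρ → (3,5,-4)
river: ρ → (-4,3,4)
river: ρ → (4,5,-3)
river: ρ → (-3,7,2)
river: ρ → (2,5,-6)
river: ρ → (-6,7,1)
river: ρ → (1,7,-6)
river: ρ → (-6,5,2)
river: ρ → (2,7,-3)
closes: descent 1, river 18
min |a| on river = 1

1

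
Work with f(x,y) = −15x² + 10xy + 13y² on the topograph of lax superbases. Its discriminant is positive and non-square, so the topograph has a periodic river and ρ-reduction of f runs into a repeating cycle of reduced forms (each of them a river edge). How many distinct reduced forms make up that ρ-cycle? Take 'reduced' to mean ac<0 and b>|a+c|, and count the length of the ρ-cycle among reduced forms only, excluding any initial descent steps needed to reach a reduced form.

D = 880, ⌊√D⌋ = 29
river: ρ → (13,16,-12)
river: ρ → (-12,8,17)
river: ρ → (17,26,-3)
river: ρ → (-3,28,8)
river: ρ → (8,20,-15)
river: ρ → (-15,10,13)
ρ-cycle length = 6 (tail of 0 descent steps not counted)

6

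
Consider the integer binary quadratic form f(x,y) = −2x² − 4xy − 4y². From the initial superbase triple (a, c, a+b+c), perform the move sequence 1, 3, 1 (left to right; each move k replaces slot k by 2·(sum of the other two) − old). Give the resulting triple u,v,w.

start (-2,-4,-10) = (f(1,0),f(0,1),f(1,1))
replace slot 1: 2·((-4)+(-10)) − (-2) = -26 → (-26,-4,-10)
replace slot 3: 2·((-26)+(-4)) − (-10) = -50 → (-26,-4,-50)
replace slot 1: 2·((-4)+(-50)) − (-26) = -82 → (-82,-4,-50)

-82,-4,-50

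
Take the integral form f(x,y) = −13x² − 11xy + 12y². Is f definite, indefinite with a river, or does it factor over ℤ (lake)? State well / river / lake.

D = b²−4ac = (-11)² − 4·(-13)·12 = 745
D > 0 non-square ⇒ indefinite ⇒ periodic river

river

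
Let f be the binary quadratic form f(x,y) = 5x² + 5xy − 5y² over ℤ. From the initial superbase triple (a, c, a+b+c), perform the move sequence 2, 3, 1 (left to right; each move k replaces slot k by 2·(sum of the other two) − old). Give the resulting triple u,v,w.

start (5,-5,5) = (f(1,0),f(0,1),f(1,1))
replace slot 2: 2·(5+5) − (-5) = 25 → (5,25,5)
replace slot 3: 2·(5+25) − 5 = 55 → (5,25,55)
replace slot 1: 2·(25+55) − 5 = 155 → (155,25,55)

155,25,55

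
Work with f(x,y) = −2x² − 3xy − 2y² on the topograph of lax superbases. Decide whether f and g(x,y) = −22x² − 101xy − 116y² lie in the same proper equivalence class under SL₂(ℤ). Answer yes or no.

D₁ = -7, D₂ = -7
f is negative-definite; reduce −f:
−f: translate: b→-1 (≡3 mod 4), so (2,3,2)→(2,-1,1)
−f: flip: (2,-1,1)→(1,1,2)
−f: reduced (well bottom): (1,1,2) with a≤c, −a<b≤a
flip sign back: reduced form of f is (-1,-1,-2)
g is negative-definite; reduce −g:
−g: translate: b→13 (≡101 mod 44), so (22,101,116)→(22,13,2)
−g: flip: (22,13,2)→(2,-13,22)
−g: translate: b→-1 (≡-13 mod 4), so (2,-13,22)→(2,-1,1)
−g: flip: (2,-1,1)→(1,1,2)
−g: reduced (well bottom): (1,1,2) with a≤c, −a<b≤a
flip sign back: reduced form of g is (-1,-1,-2)
reduced forms (-1, -1, -2) vs (-1, -1, -2) ⇒ equivalent

yes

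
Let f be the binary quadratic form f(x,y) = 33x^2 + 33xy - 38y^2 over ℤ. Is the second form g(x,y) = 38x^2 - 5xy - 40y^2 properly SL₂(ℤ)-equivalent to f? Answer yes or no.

D₁ = 6105, D₂ = 6105
river cycle of f (length 22): (-38, 43, 28), (28, 69, -12), (-12, 75, 10), (10, 65, -47), (-47, 29, 28), (28, 27, -48), (-48, 69, 7), (7, 71, -38), (-38, 5, 40), (40, 75, -3), … (12 more)
river cycle of g (length 22): (-40, 5, 38), (38, 71, -7), (-7, 69, 48), (48, 27, -28), (-28, 29, 47), (47, 65, -10), (-10, 75, 12), (12, 69, -28), (-28, 43, 38), (38, 33, -33), … (12 more)
cycles differ ⇒ inequivalent

no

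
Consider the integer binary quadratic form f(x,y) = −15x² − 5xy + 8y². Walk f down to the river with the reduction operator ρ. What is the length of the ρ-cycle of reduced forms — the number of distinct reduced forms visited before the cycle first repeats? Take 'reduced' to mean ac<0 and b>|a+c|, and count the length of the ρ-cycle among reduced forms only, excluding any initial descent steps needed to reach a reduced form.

D = 505, ⌊√D⌋ = 22
descent: ρ → (8,21,-2)  [lands on river]
river: ρ → (-2,19,18)
river: ρ → (18,17,-3)
river: ρ → (-3,19,12)
river: ρ → (12,5,-10)
river: ρ → (-10,15,7)
river: ρ → (7,13,-12)
river: ρ → (-12,11,8)
ρ-cycle length = 8 (tail of 1 descent step not counted)

8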